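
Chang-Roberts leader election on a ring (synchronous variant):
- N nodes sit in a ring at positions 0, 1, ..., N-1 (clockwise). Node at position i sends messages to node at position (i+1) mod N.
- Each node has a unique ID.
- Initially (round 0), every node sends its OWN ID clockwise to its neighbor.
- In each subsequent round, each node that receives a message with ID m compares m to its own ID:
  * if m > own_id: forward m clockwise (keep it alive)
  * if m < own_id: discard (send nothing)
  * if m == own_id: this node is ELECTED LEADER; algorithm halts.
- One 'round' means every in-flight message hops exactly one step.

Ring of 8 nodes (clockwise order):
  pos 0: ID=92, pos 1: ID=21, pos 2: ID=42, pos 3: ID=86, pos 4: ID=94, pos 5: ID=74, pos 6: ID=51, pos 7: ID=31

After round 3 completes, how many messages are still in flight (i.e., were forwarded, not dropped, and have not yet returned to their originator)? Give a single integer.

Round 1: pos1(id21) recv 92: fwd; pos2(id42) recv 21: drop; pos3(id86) recv 42: drop; pos4(id94) recv 86: drop; pos5(id74) recv 94: fwd; pos6(id51) recv 74: fwd; pos7(id31) recv 51: fwd; pos0(id92) recv 31: drop
Round 2: pos2(id42) recv 92: fwd; pos6(id51) recv 94: fwd; pos7(id31) recv 74: fwd; pos0(id92) recv 51: drop
Round 3: pos3(id86) recv 92: fwd; pos7(id31) recv 94: fwd; pos0(id92) recv 74: drop
After round 3: 2 messages still in flight

Answer: 2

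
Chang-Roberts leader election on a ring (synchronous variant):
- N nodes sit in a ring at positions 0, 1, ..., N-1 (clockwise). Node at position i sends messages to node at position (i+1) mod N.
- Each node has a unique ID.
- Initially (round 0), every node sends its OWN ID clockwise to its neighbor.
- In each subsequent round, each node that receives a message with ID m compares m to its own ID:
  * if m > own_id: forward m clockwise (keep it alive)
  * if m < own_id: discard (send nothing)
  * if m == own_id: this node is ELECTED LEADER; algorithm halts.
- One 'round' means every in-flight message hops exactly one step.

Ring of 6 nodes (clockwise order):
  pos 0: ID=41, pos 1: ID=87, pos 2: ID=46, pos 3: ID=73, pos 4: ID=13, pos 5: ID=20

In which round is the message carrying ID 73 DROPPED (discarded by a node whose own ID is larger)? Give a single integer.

Answer: 4

Derivation:
Round 1: pos1(id87) recv 41: drop; pos2(id46) recv 87: fwd; pos3(id73) recv 46: drop; pos4(id13) recv 73: fwd; pos5(id20) recv 13: drop; pos0(id41) recv 20: drop
Round 2: pos3(id73) recv 87: fwd; pos5(id20) recv 73: fwd
Round 3: pos4(id13) recv 87: fwd; pos0(id41) recv 73: fwd
Round 4: pos5(id20) recv 87: fwd; pos1(id87) recv 73: drop
Round 5: pos0(id41) recv 87: fwd
Round 6: pos1(id87) recv 87: ELECTED
Message ID 73 originates at pos 3; dropped at pos 1 in round 4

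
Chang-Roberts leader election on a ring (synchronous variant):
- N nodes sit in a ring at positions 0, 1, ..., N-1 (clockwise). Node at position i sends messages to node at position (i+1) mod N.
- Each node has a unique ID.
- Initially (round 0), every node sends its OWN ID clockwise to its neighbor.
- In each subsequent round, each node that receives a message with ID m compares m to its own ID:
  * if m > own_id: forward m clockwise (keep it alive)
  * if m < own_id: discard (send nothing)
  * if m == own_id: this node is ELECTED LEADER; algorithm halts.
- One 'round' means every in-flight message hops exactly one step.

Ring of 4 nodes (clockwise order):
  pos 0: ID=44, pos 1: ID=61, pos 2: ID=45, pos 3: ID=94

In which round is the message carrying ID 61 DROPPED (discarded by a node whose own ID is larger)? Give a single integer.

Round 1: pos1(id61) recv 44: drop; pos2(id45) recv 61: fwd; pos3(id94) recv 45: drop; pos0(id44) recv 94: fwd
Round 2: pos3(id94) recv 61: drop; pos1(id61) recv 94: fwd
Round 3: pos2(id45) recv 94: fwd
Round 4: pos3(id94) recv 94: ELECTED
Message ID 61 originates at pos 1; dropped at pos 3 in round 2

Answer: 2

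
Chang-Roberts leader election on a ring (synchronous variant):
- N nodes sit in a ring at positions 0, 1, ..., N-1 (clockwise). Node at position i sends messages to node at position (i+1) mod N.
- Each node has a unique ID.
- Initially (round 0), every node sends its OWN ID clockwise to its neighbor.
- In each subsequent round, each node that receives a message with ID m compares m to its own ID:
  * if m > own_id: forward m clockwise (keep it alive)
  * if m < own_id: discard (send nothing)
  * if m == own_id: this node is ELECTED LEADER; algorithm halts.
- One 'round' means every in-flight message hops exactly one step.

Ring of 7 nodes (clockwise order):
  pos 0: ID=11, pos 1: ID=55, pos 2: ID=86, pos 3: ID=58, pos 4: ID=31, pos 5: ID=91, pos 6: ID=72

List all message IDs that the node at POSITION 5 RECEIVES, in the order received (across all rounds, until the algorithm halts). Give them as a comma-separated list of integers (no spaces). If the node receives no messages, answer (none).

Round 1: pos1(id55) recv 11: drop; pos2(id86) recv 55: drop; pos3(id58) recv 86: fwd; pos4(id31) recv 58: fwd; pos5(id91) recv 31: drop; pos6(id72) recv 91: fwd; pos0(id11) recv 72: fwd
Round 2: pos4(id31) recv 86: fwd; pos5(id91) recv 58: drop; pos0(id11) recv 91: fwd; pos1(id55) recv 72: fwd
Round 3: pos5(id91) recv 86: drop; pos1(id55) recv 91: fwd; pos2(id86) recv 72: drop
Round 4: pos2(id86) recv 91: fwd
Round 5: pos3(id58) recv 91: fwd
Round 6: pos4(id31) recv 91: fwd
Round 7: pos5(id91) recv 91: ELECTED

Answer: 31,58,86,91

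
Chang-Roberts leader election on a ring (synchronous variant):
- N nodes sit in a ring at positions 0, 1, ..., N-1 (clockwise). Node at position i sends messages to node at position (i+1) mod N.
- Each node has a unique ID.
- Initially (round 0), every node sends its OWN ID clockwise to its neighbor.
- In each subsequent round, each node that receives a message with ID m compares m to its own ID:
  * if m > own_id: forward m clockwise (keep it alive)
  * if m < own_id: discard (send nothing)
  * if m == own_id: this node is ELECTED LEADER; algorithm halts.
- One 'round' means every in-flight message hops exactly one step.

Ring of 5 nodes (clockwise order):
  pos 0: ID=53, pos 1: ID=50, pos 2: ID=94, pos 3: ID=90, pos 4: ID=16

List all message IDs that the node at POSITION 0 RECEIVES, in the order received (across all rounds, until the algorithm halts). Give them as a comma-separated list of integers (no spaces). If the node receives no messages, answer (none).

Answer: 16,90,94

Derivation:
Round 1: pos1(id50) recv 53: fwd; pos2(id94) recv 50: drop; pos3(id90) recv 94: fwd; pos4(id16) recv 90: fwd; pos0(id53) recv 16: drop
Round 2: pos2(id94) recv 53: drop; pos4(id16) recv 94: fwd; pos0(id53) recv 90: fwd
Round 3: pos0(id53) recv 94: fwd; pos1(id50) recv 90: fwd
Round 4: pos1(id50) recv 94: fwd; pos2(id94) recv 90: drop
Round 5: pos2(id94) recv 94: ELECTED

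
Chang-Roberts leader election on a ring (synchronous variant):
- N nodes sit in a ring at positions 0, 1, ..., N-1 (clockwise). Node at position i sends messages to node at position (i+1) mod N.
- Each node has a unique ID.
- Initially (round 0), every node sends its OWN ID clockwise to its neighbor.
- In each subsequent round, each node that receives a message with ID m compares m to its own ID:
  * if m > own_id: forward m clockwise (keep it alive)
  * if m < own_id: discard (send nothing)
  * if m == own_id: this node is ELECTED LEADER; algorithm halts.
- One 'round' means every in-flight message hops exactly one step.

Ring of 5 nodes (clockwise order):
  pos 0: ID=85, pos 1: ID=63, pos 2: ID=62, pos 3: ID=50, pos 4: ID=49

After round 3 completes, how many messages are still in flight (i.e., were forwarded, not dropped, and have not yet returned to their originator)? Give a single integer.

Round 1: pos1(id63) recv 85: fwd; pos2(id62) recv 63: fwd; pos3(id50) recv 62: fwd; pos4(id49) recv 50: fwd; pos0(id85) recv 49: drop
Round 2: pos2(id62) recv 85: fwd; pos3(id50) recv 63: fwd; pos4(id49) recv 62: fwd; pos0(id85) recv 50: drop
Round 3: pos3(id50) recv 85: fwd; pos4(id49) recv 63: fwd; pos0(id85) recv 62: drop
After round 3: 2 messages still in flight

Answer: 2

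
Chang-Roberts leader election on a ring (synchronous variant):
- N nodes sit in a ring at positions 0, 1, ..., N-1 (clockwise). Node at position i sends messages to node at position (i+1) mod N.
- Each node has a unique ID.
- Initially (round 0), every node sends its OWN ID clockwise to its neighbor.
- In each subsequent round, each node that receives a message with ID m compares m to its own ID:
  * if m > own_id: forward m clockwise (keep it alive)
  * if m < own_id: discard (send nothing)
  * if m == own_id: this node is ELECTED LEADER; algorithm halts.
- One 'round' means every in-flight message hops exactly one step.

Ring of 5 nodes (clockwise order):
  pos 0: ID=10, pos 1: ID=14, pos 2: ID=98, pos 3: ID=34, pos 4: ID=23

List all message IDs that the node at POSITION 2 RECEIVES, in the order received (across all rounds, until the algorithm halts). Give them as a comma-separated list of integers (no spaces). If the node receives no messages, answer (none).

Answer: 14,23,34,98

Derivation:
Round 1: pos1(id14) recv 10: drop; pos2(id98) recv 14: drop; pos3(id34) recv 98: fwd; pos4(id23) recv 34: fwd; pos0(id10) recv 23: fwd
Round 2: pos4(id23) recv 98: fwd; pos0(id10) recv 34: fwd; pos1(id14) recv 23: fwd
Round 3: pos0(id10) recv 98: fwd; pos1(id14) recv 34: fwd; pos2(id98) recv 23: drop
Round 4: pos1(id14) recv 98: fwd; pos2(id98) recv 34: drop
Round 5: pos2(id98) recv 98: ELECTED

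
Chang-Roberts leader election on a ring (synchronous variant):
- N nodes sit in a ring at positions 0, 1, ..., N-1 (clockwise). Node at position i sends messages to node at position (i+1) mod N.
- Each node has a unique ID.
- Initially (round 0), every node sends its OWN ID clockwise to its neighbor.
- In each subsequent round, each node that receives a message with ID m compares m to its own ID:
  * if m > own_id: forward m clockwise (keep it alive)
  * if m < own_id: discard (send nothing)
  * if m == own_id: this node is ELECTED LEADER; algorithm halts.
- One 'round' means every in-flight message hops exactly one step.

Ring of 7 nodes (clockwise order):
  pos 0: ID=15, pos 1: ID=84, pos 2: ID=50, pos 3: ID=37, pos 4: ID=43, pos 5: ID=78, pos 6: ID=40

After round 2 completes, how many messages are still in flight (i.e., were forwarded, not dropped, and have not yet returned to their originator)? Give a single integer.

Round 1: pos1(id84) recv 15: drop; pos2(id50) recv 84: fwd; pos3(id37) recv 50: fwd; pos4(id43) recv 37: drop; pos5(id78) recv 43: drop; pos6(id40) recv 78: fwd; pos0(id15) recv 40: fwd
Round 2: pos3(id37) recv 84: fwd; pos4(id43) recv 50: fwd; pos0(id15) recv 78: fwd; pos1(id84) recv 40: drop
After round 2: 3 messages still in flight

Answer: 3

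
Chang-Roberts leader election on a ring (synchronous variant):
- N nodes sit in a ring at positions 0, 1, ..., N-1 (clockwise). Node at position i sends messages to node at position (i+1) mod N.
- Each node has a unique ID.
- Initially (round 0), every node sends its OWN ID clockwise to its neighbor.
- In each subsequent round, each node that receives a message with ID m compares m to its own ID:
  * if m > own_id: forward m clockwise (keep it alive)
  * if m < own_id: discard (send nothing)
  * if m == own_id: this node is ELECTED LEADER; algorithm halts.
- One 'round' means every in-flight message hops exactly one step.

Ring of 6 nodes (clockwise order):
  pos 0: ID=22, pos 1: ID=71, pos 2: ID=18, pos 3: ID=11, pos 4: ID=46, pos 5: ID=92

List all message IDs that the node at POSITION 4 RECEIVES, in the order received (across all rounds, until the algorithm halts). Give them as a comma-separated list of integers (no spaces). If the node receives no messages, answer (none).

Answer: 11,18,71,92

Derivation:
Round 1: pos1(id71) recv 22: drop; pos2(id18) recv 71: fwd; pos3(id11) recv 18: fwd; pos4(id46) recv 11: drop; pos5(id92) recv 46: drop; pos0(id22) recv 92: fwd
Round 2: pos3(id11) recv 71: fwd; pos4(id46) recv 18: drop; pos1(id71) recv 92: fwd
Round 3: pos4(id46) recv 71: fwd; pos2(id18) recv 92: fwd
Round 4: pos5(id92) recv 71: drop; pos3(id11) recv 92: fwd
Round 5: pos4(id46) recv 92: fwd
Round 6: pos5(id92) recv 92: ELECTED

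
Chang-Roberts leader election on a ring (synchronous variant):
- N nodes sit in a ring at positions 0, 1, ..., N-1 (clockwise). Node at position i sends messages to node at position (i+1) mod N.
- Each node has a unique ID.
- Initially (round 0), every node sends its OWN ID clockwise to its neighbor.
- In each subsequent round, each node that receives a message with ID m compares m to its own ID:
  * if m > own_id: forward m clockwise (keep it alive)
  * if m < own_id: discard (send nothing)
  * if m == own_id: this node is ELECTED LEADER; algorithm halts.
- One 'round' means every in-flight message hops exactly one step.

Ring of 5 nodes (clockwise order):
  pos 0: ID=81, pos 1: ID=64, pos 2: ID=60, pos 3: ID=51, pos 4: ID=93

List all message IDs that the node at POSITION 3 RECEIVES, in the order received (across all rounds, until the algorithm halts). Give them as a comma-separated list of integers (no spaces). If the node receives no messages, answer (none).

Answer: 60,64,81,93

Derivation:
Round 1: pos1(id64) recv 81: fwd; pos2(id60) recv 64: fwd; pos3(id51) recv 60: fwd; pos4(id93) recv 51: drop; pos0(id81) recv 93: fwd
Round 2: pos2(id60) recv 81: fwd; pos3(id51) recv 64: fwd; pos4(id93) recv 60: drop; pos1(id64) recv 93: fwd
Round 3: pos3(id51) recv 81: fwd; pos4(id93) recv 64: drop; pos2(id60) recv 93: fwd
Round 4: pos4(id93) recv 81: drop; pos3(id51) recv 93: fwd
Round 5: pos4(id93) recv 93: ELECTED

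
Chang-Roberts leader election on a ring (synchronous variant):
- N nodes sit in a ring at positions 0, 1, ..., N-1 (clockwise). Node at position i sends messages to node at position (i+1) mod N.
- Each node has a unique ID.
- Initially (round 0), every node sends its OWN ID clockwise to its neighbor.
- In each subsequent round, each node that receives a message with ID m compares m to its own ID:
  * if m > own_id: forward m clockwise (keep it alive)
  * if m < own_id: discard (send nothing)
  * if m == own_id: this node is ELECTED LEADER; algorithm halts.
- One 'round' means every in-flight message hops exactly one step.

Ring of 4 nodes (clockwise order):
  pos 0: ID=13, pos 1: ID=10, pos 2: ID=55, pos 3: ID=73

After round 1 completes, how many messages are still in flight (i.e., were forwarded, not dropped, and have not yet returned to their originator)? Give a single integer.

Answer: 2

Derivation:
Round 1: pos1(id10) recv 13: fwd; pos2(id55) recv 10: drop; pos3(id73) recv 55: drop; pos0(id13) recv 73: fwd
After round 1: 2 messages still in flight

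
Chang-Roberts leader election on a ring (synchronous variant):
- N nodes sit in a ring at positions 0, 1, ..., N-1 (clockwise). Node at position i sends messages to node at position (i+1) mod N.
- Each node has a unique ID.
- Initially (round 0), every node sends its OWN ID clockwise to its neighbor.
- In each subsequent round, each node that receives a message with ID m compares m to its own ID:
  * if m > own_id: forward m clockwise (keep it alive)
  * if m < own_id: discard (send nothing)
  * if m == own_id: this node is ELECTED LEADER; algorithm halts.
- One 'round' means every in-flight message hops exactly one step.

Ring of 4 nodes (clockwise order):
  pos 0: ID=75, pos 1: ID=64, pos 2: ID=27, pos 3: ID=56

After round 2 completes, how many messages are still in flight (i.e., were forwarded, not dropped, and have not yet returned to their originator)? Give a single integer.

Answer: 2

Derivation:
Round 1: pos1(id64) recv 75: fwd; pos2(id27) recv 64: fwd; pos3(id56) recv 27: drop; pos0(id75) recv 56: drop
Round 2: pos2(id27) recv 75: fwd; pos3(id56) recv 64: fwd
After round 2: 2 messages still in flight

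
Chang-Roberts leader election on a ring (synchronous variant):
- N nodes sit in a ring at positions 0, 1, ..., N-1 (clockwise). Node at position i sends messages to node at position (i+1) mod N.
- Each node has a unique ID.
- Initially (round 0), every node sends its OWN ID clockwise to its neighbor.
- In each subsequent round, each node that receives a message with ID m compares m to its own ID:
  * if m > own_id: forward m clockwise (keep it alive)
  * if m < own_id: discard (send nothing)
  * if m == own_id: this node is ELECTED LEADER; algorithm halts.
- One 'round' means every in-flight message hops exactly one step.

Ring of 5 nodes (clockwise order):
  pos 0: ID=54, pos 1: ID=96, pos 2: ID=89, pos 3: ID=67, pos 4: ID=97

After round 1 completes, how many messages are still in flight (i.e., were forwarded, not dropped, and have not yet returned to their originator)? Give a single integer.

Answer: 3

Derivation:
Round 1: pos1(id96) recv 54: drop; pos2(id89) recv 96: fwd; pos3(id67) recv 89: fwd; pos4(id97) recv 67: drop; pos0(id54) recv 97: fwd
After round 1: 3 messages still in flight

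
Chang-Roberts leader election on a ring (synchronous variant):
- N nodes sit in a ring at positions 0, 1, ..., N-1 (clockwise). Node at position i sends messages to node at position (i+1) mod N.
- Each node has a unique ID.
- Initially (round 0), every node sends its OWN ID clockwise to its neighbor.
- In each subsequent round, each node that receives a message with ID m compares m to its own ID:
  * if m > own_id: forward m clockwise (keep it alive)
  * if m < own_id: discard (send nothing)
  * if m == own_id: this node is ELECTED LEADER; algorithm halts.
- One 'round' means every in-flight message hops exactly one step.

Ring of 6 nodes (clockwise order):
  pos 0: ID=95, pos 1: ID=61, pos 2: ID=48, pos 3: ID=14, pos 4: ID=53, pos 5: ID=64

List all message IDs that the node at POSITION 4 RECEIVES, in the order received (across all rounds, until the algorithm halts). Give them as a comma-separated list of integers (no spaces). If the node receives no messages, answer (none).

Answer: 14,48,61,95

Derivation:
Round 1: pos1(id61) recv 95: fwd; pos2(id48) recv 61: fwd; pos3(id14) recv 48: fwd; pos4(id53) recv 14: drop; pos5(id64) recv 53: drop; pos0(id95) recv 64: drop
Round 2: pos2(id48) recv 95: fwd; pos3(id14) recv 61: fwd; pos4(id53) recv 48: drop
Round 3: pos3(id14) recv 95: fwd; pos4(id53) recv 61: fwd
Round 4: pos4(id53) recv 95: fwd; pos5(id64) recv 61: drop
Round 5: pos5(id64) recv 95: fwd
Round 6: pos0(id95) recv 95: ELECTED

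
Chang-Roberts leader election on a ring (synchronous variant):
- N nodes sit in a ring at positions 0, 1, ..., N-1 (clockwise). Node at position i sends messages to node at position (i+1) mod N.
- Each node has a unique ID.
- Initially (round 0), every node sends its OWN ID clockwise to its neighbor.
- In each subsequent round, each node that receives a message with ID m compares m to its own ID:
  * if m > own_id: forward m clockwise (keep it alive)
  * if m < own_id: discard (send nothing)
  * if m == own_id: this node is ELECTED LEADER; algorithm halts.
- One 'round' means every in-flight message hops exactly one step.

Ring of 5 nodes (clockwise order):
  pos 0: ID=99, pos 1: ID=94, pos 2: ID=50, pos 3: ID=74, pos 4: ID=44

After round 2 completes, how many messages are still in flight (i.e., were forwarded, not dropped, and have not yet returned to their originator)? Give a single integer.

Answer: 2

Derivation:
Round 1: pos1(id94) recv 99: fwd; pos2(id50) recv 94: fwd; pos3(id74) recv 50: drop; pos4(id44) recv 74: fwd; pos0(id99) recv 44: drop
Round 2: pos2(id50) recv 99: fwd; pos3(id74) recv 94: fwd; pos0(id99) recv 74: drop
After round 2: 2 messages still in flight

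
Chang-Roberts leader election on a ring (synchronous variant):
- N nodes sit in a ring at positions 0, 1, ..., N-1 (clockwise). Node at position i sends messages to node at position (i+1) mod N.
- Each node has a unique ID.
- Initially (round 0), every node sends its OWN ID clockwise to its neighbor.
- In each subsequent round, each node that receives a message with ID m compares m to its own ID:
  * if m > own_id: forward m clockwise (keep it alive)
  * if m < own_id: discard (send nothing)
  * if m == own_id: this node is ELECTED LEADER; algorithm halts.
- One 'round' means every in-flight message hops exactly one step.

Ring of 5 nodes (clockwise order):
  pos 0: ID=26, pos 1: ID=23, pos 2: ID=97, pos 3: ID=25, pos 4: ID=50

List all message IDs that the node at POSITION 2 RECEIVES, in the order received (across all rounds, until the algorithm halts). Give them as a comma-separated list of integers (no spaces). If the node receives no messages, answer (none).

Answer: 23,26,50,97

Derivation:
Round 1: pos1(id23) recv 26: fwd; pos2(id97) recv 23: drop; pos3(id25) recv 97: fwd; pos4(id50) recv 25: drop; pos0(id26) recv 50: fwd
Round 2: pos2(id97) recv 26: drop; pos4(id50) recv 97: fwd; pos1(id23) recv 50: fwd
Round 3: pos0(id26) recv 97: fwd; pos2(id97) recv 50: drop
Round 4: pos1(id23) recv 97: fwd
Round 5: pos2(id97) recv 97: ELECTED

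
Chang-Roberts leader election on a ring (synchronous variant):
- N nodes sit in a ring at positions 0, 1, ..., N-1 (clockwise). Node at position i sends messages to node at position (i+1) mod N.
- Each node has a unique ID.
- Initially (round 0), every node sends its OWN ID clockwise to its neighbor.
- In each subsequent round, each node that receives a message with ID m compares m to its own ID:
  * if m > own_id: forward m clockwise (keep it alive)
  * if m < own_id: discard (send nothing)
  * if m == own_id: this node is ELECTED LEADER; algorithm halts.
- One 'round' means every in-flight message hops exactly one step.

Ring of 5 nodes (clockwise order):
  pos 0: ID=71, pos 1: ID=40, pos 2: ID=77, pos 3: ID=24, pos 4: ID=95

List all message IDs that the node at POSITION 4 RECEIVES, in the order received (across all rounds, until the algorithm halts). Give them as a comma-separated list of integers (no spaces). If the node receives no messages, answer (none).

Round 1: pos1(id40) recv 71: fwd; pos2(id77) recv 40: drop; pos3(id24) recv 77: fwd; pos4(id95) recv 24: drop; pos0(id71) recv 95: fwd
Round 2: pos2(id77) recv 71: drop; pos4(id95) recv 77: drop; pos1(id40) recv 95: fwd
Round 3: pos2(id77) recv 95: fwd
Round 4: pos3(id24) recv 95: fwd
Round 5: pos4(id95) recv 95: ELECTED

Answer: 24,77,95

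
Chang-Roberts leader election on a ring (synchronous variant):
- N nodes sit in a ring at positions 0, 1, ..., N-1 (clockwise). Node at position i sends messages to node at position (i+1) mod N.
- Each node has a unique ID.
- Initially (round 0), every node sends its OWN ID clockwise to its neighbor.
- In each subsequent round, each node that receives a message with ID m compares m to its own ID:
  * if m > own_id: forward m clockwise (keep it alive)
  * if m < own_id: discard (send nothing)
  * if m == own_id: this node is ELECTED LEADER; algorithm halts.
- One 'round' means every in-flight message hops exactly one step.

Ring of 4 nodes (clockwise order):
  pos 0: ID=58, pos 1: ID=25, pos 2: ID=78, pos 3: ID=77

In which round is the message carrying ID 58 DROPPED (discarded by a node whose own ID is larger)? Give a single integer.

Answer: 2

Derivation:
Round 1: pos1(id25) recv 58: fwd; pos2(id78) recv 25: drop; pos3(id77) recv 78: fwd; pos0(id58) recv 77: fwd
Round 2: pos2(id78) recv 58: drop; pos0(id58) recv 78: fwd; pos1(id25) recv 77: fwd
Round 3: pos1(id25) recv 78: fwd; pos2(id78) recv 77: drop
Round 4: pos2(id78) recv 78: ELECTED
Message ID 58 originates at pos 0; dropped at pos 2 in round 2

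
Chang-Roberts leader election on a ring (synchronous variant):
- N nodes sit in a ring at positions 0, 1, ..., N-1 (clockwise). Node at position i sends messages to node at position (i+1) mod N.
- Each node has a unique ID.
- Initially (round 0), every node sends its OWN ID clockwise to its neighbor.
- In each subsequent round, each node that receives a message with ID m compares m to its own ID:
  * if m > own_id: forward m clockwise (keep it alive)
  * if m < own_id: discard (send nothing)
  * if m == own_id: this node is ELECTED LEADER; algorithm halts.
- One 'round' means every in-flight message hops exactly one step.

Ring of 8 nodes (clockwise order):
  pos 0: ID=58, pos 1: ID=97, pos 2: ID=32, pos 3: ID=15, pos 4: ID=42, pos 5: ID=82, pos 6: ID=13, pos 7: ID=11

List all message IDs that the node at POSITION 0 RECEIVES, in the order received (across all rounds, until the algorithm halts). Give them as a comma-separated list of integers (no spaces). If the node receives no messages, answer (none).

Answer: 11,13,82,97

Derivation:
Round 1: pos1(id97) recv 58: drop; pos2(id32) recv 97: fwd; pos3(id15) recv 32: fwd; pos4(id42) recv 15: drop; pos5(id82) recv 42: drop; pos6(id13) recv 82: fwd; pos7(id11) recv 13: fwd; pos0(id58) recv 11: drop
Round 2: pos3(id15) recv 97: fwd; pos4(id42) recv 32: drop; pos7(id11) recv 82: fwd; pos0(id58) recv 13: drop
Round 3: pos4(id42) recv 97: fwd; pos0(id58) recv 82: fwd
Round 4: pos5(id82) recv 97: fwd; pos1(id97) recv 82: drop
Round 5: pos6(id13) recv 97: fwd
Round 6: pos7(id11) recv 97: fwd
Round 7: pos0(id58) recv 97: fwd
Round 8: pos1(id97) recv 97: ELECTED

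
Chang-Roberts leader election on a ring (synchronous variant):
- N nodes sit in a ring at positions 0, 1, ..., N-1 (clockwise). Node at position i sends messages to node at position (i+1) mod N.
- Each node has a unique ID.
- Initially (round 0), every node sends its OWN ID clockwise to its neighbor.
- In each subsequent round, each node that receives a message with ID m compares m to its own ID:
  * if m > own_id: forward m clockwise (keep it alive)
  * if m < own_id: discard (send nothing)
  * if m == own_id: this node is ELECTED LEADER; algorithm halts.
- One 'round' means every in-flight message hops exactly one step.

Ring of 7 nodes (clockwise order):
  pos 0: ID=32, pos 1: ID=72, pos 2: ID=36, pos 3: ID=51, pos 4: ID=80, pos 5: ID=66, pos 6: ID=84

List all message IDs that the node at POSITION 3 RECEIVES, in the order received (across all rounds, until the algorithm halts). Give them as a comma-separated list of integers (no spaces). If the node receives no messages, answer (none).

Answer: 36,72,84

Derivation:
Round 1: pos1(id72) recv 32: drop; pos2(id36) recv 72: fwd; pos3(id51) recv 36: drop; pos4(id80) recv 51: drop; pos5(id66) recv 80: fwd; pos6(id84) recv 66: drop; pos0(id32) recv 84: fwd
Round 2: pos3(id51) recv 72: fwd; pos6(id84) recv 80: drop; pos1(id72) recv 84: fwd
Round 3: pos4(id80) recv 72: drop; pos2(id36) recv 84: fwd
Round 4: pos3(id51) recv 84: fwd
Round 5: pos4(id80) recv 84: fwd
Round 6: pos5(id66) recv 84: fwd
Round 7: pos6(id84) recv 84: ELECTED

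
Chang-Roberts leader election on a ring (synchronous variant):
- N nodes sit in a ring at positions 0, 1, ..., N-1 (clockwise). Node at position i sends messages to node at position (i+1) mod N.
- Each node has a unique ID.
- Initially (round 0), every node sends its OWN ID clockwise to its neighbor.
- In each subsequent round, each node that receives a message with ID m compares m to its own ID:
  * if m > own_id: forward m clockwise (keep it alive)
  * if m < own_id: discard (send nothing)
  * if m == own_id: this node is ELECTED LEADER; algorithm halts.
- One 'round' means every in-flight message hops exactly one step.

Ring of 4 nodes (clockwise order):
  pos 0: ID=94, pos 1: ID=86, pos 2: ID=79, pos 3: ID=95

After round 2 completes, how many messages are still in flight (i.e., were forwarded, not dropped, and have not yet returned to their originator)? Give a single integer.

Round 1: pos1(id86) recv 94: fwd; pos2(id79) recv 86: fwd; pos3(id95) recv 79: drop; pos0(id94) recv 95: fwd
Round 2: pos2(id79) recv 94: fwd; pos3(id95) recv 86: drop; pos1(id86) recv 95: fwd
After round 2: 2 messages still in flight

Answer: 2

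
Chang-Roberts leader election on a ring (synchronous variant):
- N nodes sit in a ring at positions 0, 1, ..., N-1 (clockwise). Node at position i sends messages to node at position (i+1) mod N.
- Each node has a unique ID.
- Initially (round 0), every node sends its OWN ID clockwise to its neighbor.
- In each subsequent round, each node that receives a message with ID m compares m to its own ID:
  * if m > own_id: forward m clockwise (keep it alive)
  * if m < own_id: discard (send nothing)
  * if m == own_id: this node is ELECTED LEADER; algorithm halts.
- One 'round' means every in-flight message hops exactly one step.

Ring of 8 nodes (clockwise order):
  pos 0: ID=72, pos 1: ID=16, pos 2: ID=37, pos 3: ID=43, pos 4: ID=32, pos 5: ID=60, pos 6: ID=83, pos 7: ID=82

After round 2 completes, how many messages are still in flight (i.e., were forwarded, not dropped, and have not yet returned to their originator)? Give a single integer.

Round 1: pos1(id16) recv 72: fwd; pos2(id37) recv 16: drop; pos3(id43) recv 37: drop; pos4(id32) recv 43: fwd; pos5(id60) recv 32: drop; pos6(id83) recv 60: drop; pos7(id82) recv 83: fwd; pos0(id72) recv 82: fwd
Round 2: pos2(id37) recv 72: fwd; pos5(id60) recv 43: drop; pos0(id72) recv 83: fwd; pos1(id16) recv 82: fwd
After round 2: 3 messages still in flight

Answer: 3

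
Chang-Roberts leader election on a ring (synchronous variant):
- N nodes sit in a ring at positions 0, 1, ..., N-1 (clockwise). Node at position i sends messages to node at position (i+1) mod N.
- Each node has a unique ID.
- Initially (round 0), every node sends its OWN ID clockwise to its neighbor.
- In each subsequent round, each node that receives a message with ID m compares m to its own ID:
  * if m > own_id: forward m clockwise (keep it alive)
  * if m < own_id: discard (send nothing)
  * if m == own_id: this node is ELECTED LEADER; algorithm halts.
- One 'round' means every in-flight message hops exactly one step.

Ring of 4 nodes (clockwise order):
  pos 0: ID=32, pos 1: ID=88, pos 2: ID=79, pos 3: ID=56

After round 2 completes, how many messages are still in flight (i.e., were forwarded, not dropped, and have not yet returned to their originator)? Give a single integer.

Round 1: pos1(id88) recv 32: drop; pos2(id79) recv 88: fwd; pos3(id56) recv 79: fwd; pos0(id32) recv 56: fwd
Round 2: pos3(id56) recv 88: fwd; pos0(id32) recv 79: fwd; pos1(id88) recv 56: drop
After round 2: 2 messages still in flight

Answer: 2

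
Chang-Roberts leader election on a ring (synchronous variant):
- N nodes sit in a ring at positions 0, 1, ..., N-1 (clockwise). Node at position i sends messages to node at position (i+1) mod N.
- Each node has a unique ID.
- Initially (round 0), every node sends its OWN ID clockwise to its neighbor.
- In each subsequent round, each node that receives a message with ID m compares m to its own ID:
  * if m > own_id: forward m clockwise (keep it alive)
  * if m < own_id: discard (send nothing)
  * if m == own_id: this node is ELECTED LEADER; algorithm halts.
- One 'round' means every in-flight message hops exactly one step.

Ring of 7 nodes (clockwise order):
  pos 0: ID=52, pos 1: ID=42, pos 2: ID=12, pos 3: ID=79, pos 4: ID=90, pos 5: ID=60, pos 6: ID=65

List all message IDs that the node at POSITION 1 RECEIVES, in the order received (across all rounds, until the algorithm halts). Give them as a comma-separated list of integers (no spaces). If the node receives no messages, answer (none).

Round 1: pos1(id42) recv 52: fwd; pos2(id12) recv 42: fwd; pos3(id79) recv 12: drop; pos4(id90) recv 79: drop; pos5(id60) recv 90: fwd; pos6(id65) recv 60: drop; pos0(id52) recv 65: fwd
Round 2: pos2(id12) recv 52: fwd; pos3(id79) recv 42: drop; pos6(id65) recv 90: fwd; pos1(id42) recv 65: fwd
Round 3: pos3(id79) recv 52: drop; pos0(id52) recv 90: fwd; pos2(id12) recv 65: fwd
Round 4: pos1(id42) recv 90: fwd; pos3(id79) recv 65: drop
Round 5: pos2(id12) recv 90: fwd
Round 6: pos3(id79) recv 90: fwd
Round 7: pos4(id90) recv 90: ELECTED

Answer: 52,65,90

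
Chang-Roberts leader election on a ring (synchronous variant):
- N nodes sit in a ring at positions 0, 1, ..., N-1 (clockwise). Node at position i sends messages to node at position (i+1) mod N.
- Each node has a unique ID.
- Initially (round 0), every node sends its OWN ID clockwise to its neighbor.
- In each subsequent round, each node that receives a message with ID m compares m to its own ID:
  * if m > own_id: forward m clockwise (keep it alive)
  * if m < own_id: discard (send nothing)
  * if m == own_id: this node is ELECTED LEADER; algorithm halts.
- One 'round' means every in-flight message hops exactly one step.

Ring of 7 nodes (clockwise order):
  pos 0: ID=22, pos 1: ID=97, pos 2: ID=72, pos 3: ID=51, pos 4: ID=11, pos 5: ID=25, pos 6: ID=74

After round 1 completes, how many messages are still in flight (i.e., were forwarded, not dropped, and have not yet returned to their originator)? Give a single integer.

Answer: 4

Derivation:
Round 1: pos1(id97) recv 22: drop; pos2(id72) recv 97: fwd; pos3(id51) recv 72: fwd; pos4(id11) recv 51: fwd; pos5(id25) recv 11: drop; pos6(id74) recv 25: drop; pos0(id22) recv 74: fwd
After round 1: 4 messages still in flight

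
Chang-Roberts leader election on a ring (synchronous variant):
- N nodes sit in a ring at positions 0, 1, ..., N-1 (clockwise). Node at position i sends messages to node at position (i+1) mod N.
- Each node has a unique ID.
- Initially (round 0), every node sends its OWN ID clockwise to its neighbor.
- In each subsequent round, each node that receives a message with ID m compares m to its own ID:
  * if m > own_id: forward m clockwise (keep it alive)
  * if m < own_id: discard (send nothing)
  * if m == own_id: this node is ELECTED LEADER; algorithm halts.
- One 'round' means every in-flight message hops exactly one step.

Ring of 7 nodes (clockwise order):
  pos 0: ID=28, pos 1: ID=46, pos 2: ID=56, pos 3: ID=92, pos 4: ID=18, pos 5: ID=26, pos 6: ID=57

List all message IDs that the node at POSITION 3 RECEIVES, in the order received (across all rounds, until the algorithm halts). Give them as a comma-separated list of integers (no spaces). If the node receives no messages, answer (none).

Answer: 56,57,92

Derivation:
Round 1: pos1(id46) recv 28: drop; pos2(id56) recv 46: drop; pos3(id92) recv 56: drop; pos4(id18) recv 92: fwd; pos5(id26) recv 18: drop; pos6(id57) recv 26: drop; pos0(id28) recv 57: fwd
Round 2: pos5(id26) recv 92: fwd; pos1(id46) recv 57: fwd
Round 3: pos6(id57) recv 92: fwd; pos2(id56) recv 57: fwd
Round 4: pos0(id28) recv 92: fwd; pos3(id92) recv 57: drop
Round 5: pos1(id46) recv 92: fwd
Round 6: pos2(id56) recv 92: fwd
Round 7: pos3(id92) recv 92: ELECTED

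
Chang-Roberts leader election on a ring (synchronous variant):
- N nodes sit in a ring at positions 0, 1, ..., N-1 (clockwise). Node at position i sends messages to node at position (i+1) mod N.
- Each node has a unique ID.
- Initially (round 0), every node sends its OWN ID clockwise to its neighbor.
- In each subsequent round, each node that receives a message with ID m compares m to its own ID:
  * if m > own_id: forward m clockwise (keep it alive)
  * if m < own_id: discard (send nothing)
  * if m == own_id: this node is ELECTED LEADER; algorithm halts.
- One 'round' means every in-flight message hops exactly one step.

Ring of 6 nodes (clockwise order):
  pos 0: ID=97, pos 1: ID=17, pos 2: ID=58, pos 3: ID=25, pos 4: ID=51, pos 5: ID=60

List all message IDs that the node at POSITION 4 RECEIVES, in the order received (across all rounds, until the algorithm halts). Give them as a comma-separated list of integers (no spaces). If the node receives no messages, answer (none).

Answer: 25,58,97

Derivation:
Round 1: pos1(id17) recv 97: fwd; pos2(id58) recv 17: drop; pos3(id25) recv 58: fwd; pos4(id51) recv 25: drop; pos5(id60) recv 51: drop; pos0(id97) recv 60: drop
Round 2: pos2(id58) recv 97: fwd; pos4(id51) recv 58: fwd
Round 3: pos3(id25) recv 97: fwd; pos5(id60) recv 58: drop
Round 4: pos4(id51) recv 97: fwd
Round 5: pos5(id60) recv 97: fwd
Round 6: pos0(id97) recv 97: ELECTED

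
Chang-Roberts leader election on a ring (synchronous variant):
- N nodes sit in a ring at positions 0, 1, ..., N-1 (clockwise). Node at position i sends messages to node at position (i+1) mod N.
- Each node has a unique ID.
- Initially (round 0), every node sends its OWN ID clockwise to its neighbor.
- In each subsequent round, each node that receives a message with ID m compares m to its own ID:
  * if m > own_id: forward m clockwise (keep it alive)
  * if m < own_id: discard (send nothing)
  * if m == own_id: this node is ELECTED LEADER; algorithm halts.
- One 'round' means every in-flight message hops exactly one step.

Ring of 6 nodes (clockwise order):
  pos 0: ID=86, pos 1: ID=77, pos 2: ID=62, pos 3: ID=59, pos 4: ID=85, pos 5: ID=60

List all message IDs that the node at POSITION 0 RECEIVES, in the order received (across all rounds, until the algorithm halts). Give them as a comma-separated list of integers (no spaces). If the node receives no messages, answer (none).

Round 1: pos1(id77) recv 86: fwd; pos2(id62) recv 77: fwd; pos3(id59) recv 62: fwd; pos4(id85) recv 59: drop; pos5(id60) recv 85: fwd; pos0(id86) recv 60: drop
Round 2: pos2(id62) recv 86: fwd; pos3(id59) recv 77: fwd; pos4(id85) recv 62: drop; pos0(id86) recv 85: drop
Round 3: pos3(id59) recv 86: fwd; pos4(id85) recv 77: drop
Round 4: pos4(id85) recv 86: fwd
Round 5: pos5(id60) recv 86: fwd
Round 6: pos0(id86) recv 86: ELECTED

Answer: 60,85,86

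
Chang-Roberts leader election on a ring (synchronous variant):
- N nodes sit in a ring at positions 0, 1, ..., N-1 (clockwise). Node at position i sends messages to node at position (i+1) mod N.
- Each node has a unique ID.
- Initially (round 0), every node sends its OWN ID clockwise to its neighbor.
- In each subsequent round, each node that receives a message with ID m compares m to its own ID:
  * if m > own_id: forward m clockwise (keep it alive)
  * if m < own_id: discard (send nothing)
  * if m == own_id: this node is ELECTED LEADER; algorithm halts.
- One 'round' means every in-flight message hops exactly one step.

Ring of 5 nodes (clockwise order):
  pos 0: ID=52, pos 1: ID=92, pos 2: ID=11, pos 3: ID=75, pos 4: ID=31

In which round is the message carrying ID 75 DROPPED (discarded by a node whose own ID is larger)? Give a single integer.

Round 1: pos1(id92) recv 52: drop; pos2(id11) recv 92: fwd; pos3(id75) recv 11: drop; pos4(id31) recv 75: fwd; pos0(id52) recv 31: drop
Round 2: pos3(id75) recv 92: fwd; pos0(id52) recv 75: fwd
Round 3: pos4(id31) recv 92: fwd; pos1(id92) recv 75: drop
Round 4: pos0(id52) recv 92: fwd
Round 5: pos1(id92) recv 92: ELECTED
Message ID 75 originates at pos 3; dropped at pos 1 in round 3

Answer: 3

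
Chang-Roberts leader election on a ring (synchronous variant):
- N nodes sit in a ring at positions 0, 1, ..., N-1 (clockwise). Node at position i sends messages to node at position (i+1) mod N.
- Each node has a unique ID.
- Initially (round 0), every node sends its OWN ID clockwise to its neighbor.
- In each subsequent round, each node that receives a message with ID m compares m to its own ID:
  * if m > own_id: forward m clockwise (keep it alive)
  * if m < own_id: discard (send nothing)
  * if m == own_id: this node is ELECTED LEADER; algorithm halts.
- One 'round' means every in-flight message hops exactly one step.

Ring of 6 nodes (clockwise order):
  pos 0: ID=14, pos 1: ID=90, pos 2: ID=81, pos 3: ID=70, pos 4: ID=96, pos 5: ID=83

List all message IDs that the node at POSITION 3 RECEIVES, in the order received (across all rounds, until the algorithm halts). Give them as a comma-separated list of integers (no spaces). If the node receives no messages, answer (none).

Round 1: pos1(id90) recv 14: drop; pos2(id81) recv 90: fwd; pos3(id70) recv 81: fwd; pos4(id96) recv 70: drop; pos5(id83) recv 96: fwd; pos0(id14) recv 83: fwd
Round 2: pos3(id70) recv 90: fwd; pos4(id96) recv 81: drop; pos0(id14) recv 96: fwd; pos1(id90) recv 83: drop
Round 3: pos4(id96) recv 90: drop; pos1(id90) recv 96: fwd
Round 4: pos2(id81) recv 96: fwd
Round 5: pos3(id70) recv 96: fwd
Round 6: pos4(id96) recv 96: ELECTED

Answer: 81,90,96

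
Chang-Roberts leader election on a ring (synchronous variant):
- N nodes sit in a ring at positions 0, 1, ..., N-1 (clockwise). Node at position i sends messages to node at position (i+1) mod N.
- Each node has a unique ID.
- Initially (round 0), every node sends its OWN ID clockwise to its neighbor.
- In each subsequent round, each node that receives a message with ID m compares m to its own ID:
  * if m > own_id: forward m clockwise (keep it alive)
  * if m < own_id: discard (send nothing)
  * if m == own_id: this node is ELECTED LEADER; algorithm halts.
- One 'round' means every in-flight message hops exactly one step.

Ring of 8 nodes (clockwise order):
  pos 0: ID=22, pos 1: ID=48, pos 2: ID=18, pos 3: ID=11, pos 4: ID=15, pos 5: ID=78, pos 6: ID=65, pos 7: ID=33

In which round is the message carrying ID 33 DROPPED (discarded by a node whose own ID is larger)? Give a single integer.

Answer: 2

Derivation:
Round 1: pos1(id48) recv 22: drop; pos2(id18) recv 48: fwd; pos3(id11) recv 18: fwd; pos4(id15) recv 11: drop; pos5(id78) recv 15: drop; pos6(id65) recv 78: fwd; pos7(id33) recv 65: fwd; pos0(id22) recv 33: fwd
Round 2: pos3(id11) recv 48: fwd; pos4(id15) recv 18: fwd; pos7(id33) recv 78: fwd; pos0(id22) recv 65: fwd; pos1(id48) recv 33: drop
Round 3: pos4(id15) recv 48: fwd; pos5(id78) recv 18: drop; pos0(id22) recv 78: fwd; pos1(id48) recv 65: fwd
Round 4: pos5(id78) recv 48: drop; pos1(id48) recv 78: fwd; pos2(id18) recv 65: fwd
Round 5: pos2(id18) recv 78: fwd; pos3(id11) recv 65: fwd
Round 6: pos3(id11) recv 78: fwd; pos4(id15) recv 65: fwd
Round 7: pos4(id15) recv 78: fwd; pos5(id78) recv 65: drop
Round 8: pos5(id78) recv 78: ELECTED
Message ID 33 originates at pos 7; dropped at pos 1 in round 2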